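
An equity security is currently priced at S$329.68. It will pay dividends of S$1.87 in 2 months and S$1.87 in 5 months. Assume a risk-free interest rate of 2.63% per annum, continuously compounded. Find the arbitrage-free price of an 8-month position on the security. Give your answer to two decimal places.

PV(dividends) I = 1.87·e^(−0.0263·2/12) + 1.87·e^(−0.0263·5/12)
I = 1.8618 + 1.8496 = 3.7114
F = (S − I)·e^(rT) = (329.68 − 3.7114) · e^(0.0263·8/12)
= 325.9686 · e^0.017533 = 325.9686 × 1.017688 = S$331.73

S$331.73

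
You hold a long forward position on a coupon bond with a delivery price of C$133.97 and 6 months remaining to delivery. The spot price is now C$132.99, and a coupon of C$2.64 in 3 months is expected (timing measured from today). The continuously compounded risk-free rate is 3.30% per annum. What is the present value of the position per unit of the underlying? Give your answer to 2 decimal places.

PV(remaining coupons) I = 2.64·e^(−0.0330·3/12) = 2.6183
Current forward F = (S − I)·e^(rT) = (132.99 − 2.6183)·e^(0.0330·6/12) = 130.3717 × 1.016637 = 132.5407
Value (long) = (F − K)·e^(−rT) = (132.5407 − 133.97) × 0.983635 = -1.4059
Value = -C$1.41

-C$1.41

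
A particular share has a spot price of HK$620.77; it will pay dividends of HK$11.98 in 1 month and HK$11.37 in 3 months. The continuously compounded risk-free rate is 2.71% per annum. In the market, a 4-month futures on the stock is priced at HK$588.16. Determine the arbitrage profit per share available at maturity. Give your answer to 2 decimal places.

HK$14.79 per share

PV(dividends) I = 11.98·e^(−0.0271·1/12) + 11.37·e^(−0.0271·3/12) = 23.2462
Fair futures F* = (S − I)·e^(rT) = (620.77 − 23.2462)·e^0.009033 = 597.5238 × 1.009074 = 602.9457
Market HK$588.16 < fair 602.9457: forward underpriced → reverse cash-and-carry (short the stock, invest proceeds at r, pay the dividends, go long the forward).
Profit at T = |F_mkt − F*| = |588.16 − 602.9457| = HK$14.79 per share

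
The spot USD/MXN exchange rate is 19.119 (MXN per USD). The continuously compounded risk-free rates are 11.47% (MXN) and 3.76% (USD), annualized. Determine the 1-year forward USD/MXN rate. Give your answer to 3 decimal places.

F = S·e^((r_MXN − r_USD)T) = 19.119 · e^((0.1147 − 0.0376) × 1)
= 19.119 · e^0.077100 = 19.119 × 1.080150
F = 20.651 MXN per USD

20.651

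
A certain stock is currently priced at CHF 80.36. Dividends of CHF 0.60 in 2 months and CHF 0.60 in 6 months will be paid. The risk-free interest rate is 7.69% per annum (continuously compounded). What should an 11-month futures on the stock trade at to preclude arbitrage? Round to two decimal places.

CHF 84.97

PV(dividends) I = 0.60·e^(−0.0769·2/12) + 0.60·e^(−0.0769·6/12)
I = 0.5924 + 0.5774 = 1.1698
F = (S − I)·e^(rT) = (80.36 − 1.1698) · e^(0.0769·11/12)
= 79.1902 · e^0.070492 = 79.1902 × 1.073036 = CHF 84.97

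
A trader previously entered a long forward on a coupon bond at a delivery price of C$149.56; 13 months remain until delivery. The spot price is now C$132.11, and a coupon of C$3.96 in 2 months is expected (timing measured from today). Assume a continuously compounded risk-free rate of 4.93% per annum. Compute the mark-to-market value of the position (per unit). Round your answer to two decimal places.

-C$13.60

PV(remaining coupons) I = 3.96·e^(−0.0493·2/12) = 3.9276
Current forward F = (S − I)·e^(rT) = (132.11 − 3.9276)·e^(0.0493·13/12) = 128.1824 × 1.054860 = 135.2145
Value (long) = (F − K)·e^(−rT) = (135.2145 − 149.56) × 0.947993 = -13.5994
Value = -C$13.60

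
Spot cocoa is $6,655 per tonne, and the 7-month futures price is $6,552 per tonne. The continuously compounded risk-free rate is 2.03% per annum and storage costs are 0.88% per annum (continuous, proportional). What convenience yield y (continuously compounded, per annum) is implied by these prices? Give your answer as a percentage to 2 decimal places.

F = S·e^((r+u−y)T) ⇒ (r+u−y) = ln(F/S)/T
ln(6552/6655) = -0.015598; /T ⇒ -0.026739
y = r + u − ln(F/S)/T = 0.0203 + 0.0088 + 0.026739 = 0.055839
y = 5.58%

5.58%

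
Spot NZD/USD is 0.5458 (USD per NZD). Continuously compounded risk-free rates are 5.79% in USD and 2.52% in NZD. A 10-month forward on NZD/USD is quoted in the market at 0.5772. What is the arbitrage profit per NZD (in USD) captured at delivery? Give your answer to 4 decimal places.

Fair forward: F* = S·e^(carry·T), with carry = (r_USD − r_NZD) = 0.0579 − 0.0252 = 0.0327
F* = 0.5458 · e^(0.0327 × 10/12) = 0.5458 · e^0.027250 = 0.5458 × 1.027625 = 0.5609
Market 0.5772 > fair 0.5609: forward overpriced → cash-and-carry (buy spot, short the forward).
At maturity, profit = |F_mkt − F*| = |0.5772 − 0.5609| = 0.0163 per NZD (in USD)

0.0163 per NZD (in USD)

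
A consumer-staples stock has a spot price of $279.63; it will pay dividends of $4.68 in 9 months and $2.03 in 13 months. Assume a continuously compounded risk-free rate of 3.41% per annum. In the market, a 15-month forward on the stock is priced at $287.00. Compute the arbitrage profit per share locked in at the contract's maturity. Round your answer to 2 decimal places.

PV(dividends) I = 4.68·e^(−0.0341·9/12) + 2.03·e^(−0.0341·13/12) = 6.5182
Fair forward F* = (S − I)·e^(rT) = (279.63 − 6.5182)·e^0.042625 = 273.1118 × 1.043546 = 285.0047
Market $287.00 > fair 285.0047: forward overpriced → cash-and-carry (borrow at r, buy the stock and collect the dividends, short the forward).
Profit at T = |F_mkt − F*| = |287.00 − 285.0047| = $2.00 per share

$2.00 per share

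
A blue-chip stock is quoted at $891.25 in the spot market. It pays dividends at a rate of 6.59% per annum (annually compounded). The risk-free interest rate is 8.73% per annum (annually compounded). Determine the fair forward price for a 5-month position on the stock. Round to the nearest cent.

$898.66

F = S · (1+r)^T / (1+q)^T
= 891.25 × 1.035489 / 1.026948 = 891.25 × 1.008317
F = $898.66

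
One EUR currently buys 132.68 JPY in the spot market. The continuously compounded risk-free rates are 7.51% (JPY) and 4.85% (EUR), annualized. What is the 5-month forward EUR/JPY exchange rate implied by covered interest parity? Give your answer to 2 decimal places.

134.16

F = S·e^((r_JPY − r_EUR)T) = 132.68 · e^((0.0751 − 0.0485) × 5/12)
= 132.68 · e^0.011083 = 132.68 × 1.011145
F = 134.16 JPY per EUR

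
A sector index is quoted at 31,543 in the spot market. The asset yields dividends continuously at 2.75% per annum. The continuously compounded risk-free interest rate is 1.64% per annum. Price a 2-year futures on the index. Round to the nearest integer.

30,850

F = S·e^((r − q)T) = 31543 · e^((0.0164 − 0.0275) × 2)
= 31543 · e^-0.022200 = 31543 × 0.978045
F = 30,850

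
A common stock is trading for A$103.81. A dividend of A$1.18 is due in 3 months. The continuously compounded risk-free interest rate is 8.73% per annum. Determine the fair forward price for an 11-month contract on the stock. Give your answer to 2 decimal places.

A$111.21

PV(dividends) I = 1.18·e^(−0.0873·3/12)
I = 1.1545
F = (S − I)·e^(rT) = (103.81 − 1.1545) · e^(0.0873·11/12)
= 102.6555 · e^0.080025 = 102.6555 × 1.083314 = A$111.21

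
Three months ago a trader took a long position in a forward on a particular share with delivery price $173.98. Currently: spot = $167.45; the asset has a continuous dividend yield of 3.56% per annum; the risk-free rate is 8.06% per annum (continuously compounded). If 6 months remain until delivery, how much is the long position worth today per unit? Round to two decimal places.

-$2.61

Current fair forward for the remaining 6 months: F = S·e^((r − q)·T), (r − q) = 0.0806 − 0.0356 = 0.0450
F = 167.45 · e^(0.0450 × 6/12) = 167.45 × 1.022755 = 171.2603
Value of long forward = (F − K)·e^(−rT) = (171.2603 − 173.98) · e^(−0.0806·6/12)
= -2.7197 × 0.960501 = -2.61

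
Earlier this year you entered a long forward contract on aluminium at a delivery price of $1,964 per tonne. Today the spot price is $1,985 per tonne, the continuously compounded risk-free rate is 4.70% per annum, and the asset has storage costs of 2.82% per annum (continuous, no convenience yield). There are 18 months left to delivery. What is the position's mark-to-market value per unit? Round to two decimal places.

$240.46 per tonne

Current fair forward for the remaining 18 months: F = S·e^((r + u)·T), (r + u) = 0.0470 + 0.0282 = 0.0752
F = 1985 · e^(0.0752 × 18/12) = 1985 × 1.11940803 = 2222.0249
Value of long forward = (F − K)·e^(−rT) = (2222.0249 − 1964) · e^(−0.0470·18/12)
= 258.0249 × 0.93192774 = 240.46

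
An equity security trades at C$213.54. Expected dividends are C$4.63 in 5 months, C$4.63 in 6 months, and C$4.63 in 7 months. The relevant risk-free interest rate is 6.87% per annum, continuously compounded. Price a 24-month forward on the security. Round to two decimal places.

C$229.59

PV(dividends) I = 4.63·e^(−0.0687·5/12) + 4.63·e^(−0.0687·6/12) + 4.63·e^(−0.0687·7/12)
I = 4.4993 + 4.4737 + 4.4481 = 13.4211
F = (S − I)·e^(rT) = (213.54 − 13.4211) · e^(0.0687·24/12)
= 200.1189 · e^0.137400 = 200.1189 × 1.147287 = C$229.59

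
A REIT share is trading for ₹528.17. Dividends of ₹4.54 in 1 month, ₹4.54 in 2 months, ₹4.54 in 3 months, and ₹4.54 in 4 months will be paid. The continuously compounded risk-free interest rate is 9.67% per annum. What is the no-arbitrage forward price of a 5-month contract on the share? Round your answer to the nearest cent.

PV(dividends) I = 4.54·e^(−0.0967·1/12) + 4.54·e^(−0.0967·2/12) + 4.54·e^(−0.0967·3/12) + 4.54·e^(−0.0967·4/12)
I = 4.5036 + 4.4674 + 4.4316 + 4.3960 = 17.7986
F = (S − I)·e^(rT) = (528.17 − 17.7986) · e^(0.0967·5/12)
= 510.3714 · e^0.040292 = 510.3714 × 1.041115 = ₹531.36

₹531.36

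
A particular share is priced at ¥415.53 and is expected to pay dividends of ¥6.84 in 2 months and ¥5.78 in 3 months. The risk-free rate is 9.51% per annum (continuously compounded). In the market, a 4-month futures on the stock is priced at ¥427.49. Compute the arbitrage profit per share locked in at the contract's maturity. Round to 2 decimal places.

¥11.35 per share

PV(dividends) I = 6.84·e^(−0.0951·2/12) + 5.78·e^(−0.0951·3/12) = 12.3766
Fair futures F* = (S − I)·e^(rT) = (415.53 − 12.3766)·e^0.031700 = 403.1534 × 1.032208 = 416.1382
Market ¥427.49 > fair 416.1382: forward overpriced → cash-and-carry (borrow at r, buy the stock and collect the dividends, short the forward).
Profit at T = |F_mkt − F*| = |427.49 − 416.1382| = ¥11.35 per share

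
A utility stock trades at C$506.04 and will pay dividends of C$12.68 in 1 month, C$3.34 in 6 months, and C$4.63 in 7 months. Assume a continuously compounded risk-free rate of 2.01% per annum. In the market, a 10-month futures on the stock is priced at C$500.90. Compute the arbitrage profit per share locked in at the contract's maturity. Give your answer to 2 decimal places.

C$7.20 per share

PV(dividends) I = 12.68·e^(−0.0201·1/12) + 3.34·e^(−0.0201·6/12) + 4.63·e^(−0.0201·7/12) = 20.5414
Fair futures F* = (S − I)·e^(rT) = (506.04 − 20.5414)·e^0.016750 = 485.4986 × 1.016891 = 493.6992
Market C$500.90 > fair 493.6992: forward overpriced → cash-and-carry (borrow at r, buy the stock and collect the dividends, short the forward).
Profit at T = |F_mkt − F*| = |500.90 − 493.6992| = C$7.20 per share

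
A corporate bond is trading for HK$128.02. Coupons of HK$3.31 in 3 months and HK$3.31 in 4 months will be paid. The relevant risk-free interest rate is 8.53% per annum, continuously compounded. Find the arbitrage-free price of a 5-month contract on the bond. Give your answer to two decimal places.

HK$125.96

PV(coupons) I = 3.31·e^(−0.0853·3/12) + 3.31·e^(−0.0853·4/12)
I = 3.2402 + 3.2172 = 6.4574
F = (S − I)·e^(rT) = (128.02 − 6.4574) · e^(0.0853·5/12)
= 121.5626 · e^0.035542 = 121.5626 × 1.036181 = HK$125.96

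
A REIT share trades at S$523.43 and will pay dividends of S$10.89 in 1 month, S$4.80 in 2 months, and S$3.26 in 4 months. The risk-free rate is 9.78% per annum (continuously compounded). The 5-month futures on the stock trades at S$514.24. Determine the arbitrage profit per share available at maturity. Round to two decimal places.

PV(dividends) I = 10.89·e^(−0.0978·1/12) + 4.80·e^(−0.0978·2/12) + 3.26·e^(−0.0978·4/12) = 18.6794
Fair futures F* = (S − I)·e^(rT) = (523.43 − 18.6794)·e^0.040750 = 504.7506 × 1.041592 = 525.7442
Market S$514.24 < fair 525.7442: forward underpriced → reverse cash-and-carry (short the stock, invest proceeds at r, pay the dividends, go long the forward).
Profit at T = |F_mkt − F*| = |514.24 − 525.7442| = S$11.50 per share

S$11.50 per share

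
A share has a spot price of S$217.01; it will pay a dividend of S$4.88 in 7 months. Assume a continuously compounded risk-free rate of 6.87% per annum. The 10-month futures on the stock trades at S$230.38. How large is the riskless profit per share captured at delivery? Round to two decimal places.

S$5.55 per share

PV(dividends) I = 4.88·e^(−0.0687·7/12) = 4.6883
Fair futures F* = (S − I)·e^(rT) = (217.01 − 4.6883)·e^0.057250 = 212.3217 × 1.058921 = 224.8319
Market S$230.38 > fair 224.8319: forward overpriced → cash-and-carry (borrow at r, buy the stock and collect the dividends, short the forward).
Profit at T = |F_mkt − F*| = |230.38 − 224.8319| = S$5.55 per share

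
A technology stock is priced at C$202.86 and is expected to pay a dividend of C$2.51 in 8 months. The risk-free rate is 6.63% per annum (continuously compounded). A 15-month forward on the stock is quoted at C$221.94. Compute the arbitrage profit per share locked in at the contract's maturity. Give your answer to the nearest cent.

PV(dividends) I = 2.51·e^(−0.0663·8/12) = 2.4015
Fair forward F* = (S − I)·e^(rT) = (202.86 − 2.4015)·e^0.082875 = 200.4585 × 1.086406 = 217.7793
Market C$221.94 > fair 217.7793: forward overpriced → cash-and-carry (borrow at r, buy the stock and collect the dividends, short the forward).
Profit at T = |F_mkt − F*| = |221.94 − 217.7793| = C$4.16 per share

C$4.16 per share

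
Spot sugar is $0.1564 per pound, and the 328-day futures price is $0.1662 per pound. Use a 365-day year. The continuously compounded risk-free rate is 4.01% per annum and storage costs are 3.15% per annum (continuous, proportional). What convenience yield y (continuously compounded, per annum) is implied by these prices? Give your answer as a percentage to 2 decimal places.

0.40%

F = S·e^((r+u−y)T) ⇒ (r+u−y) = ln(F/S)/T
ln(0.1662/0.1564) = 0.060775; /T ⇒ 0.067631
y = r + u − ln(F/S)/T = 0.0401 + 0.0315 − 0.067631 = 0.003969
y = 0.40%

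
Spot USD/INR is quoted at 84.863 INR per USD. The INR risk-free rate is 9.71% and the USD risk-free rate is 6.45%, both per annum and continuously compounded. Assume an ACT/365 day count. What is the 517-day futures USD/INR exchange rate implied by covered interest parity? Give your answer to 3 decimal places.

88.874

F = S·e^((r_INR − r_USD)T) = 84.863 · e^((0.0971 − 0.0645) × 517/365)
= 84.863 · e^0.046176 = 84.863 × 1.047259
F = 88.874 INR per USD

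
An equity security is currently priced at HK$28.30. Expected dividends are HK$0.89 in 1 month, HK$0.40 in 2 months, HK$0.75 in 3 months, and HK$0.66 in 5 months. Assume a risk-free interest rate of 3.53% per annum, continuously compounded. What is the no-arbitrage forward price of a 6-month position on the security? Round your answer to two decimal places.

HK$26.08

PV(dividends) I = 0.89·e^(−0.0353·1/12) + 0.40·e^(−0.0353·2/12) + 0.75·e^(−0.0353·3/12) + 0.66·e^(−0.0353·5/12)
I = 0.8874 + 0.3977 + 0.7434 + 0.6504 = 2.6789
F = (S − I)·e^(rT) = (28.30 − 2.6789) · e^(0.0353·6/12)
= 25.6211 · e^0.017650 = 25.6211 × 1.017807 = HK$26.08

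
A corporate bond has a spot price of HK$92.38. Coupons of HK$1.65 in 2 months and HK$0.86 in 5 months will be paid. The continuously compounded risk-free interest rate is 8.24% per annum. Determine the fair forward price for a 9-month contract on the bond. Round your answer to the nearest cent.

HK$95.65

PV(coupons) I = 1.65·e^(−0.0824·2/12) + 0.86·e^(−0.0824·5/12)
I = 1.6275 + 0.8310 = 2.4585
F = (S − I)·e^(rT) = (92.38 − 2.4585) · e^(0.0824·9/12)
= 89.9215 · e^0.061800 = 89.9215 × 1.063750 = HK$95.65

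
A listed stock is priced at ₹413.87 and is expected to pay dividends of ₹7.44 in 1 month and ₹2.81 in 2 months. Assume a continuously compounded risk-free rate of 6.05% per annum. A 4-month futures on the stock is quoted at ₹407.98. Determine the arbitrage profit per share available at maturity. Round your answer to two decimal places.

PV(dividends) I = 7.44·e^(−0.0605·1/12) + 2.81·e^(−0.0605·2/12) = 10.1844
Fair futures F* = (S − I)·e^(rT) = (413.87 − 10.1844)·e^0.020167 = 403.6856 × 1.020372 = 411.9095
Market ₹407.98 < fair 411.9095: forward underpriced → reverse cash-and-carry (short the stock, invest proceeds at r, pay the dividends, go long the forward).
Profit at T = |F_mkt − F*| = |407.98 − 411.9095| = ₹3.93 per share

₹3.93 per share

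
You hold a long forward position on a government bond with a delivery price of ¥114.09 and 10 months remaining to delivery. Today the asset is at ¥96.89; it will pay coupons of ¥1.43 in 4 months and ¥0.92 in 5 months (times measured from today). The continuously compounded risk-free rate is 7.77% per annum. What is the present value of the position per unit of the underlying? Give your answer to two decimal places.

-¥12.33

PV(remaining coupons) I = 1.43·e^(−0.0777·4/12) + 0.92·e^(−0.0777·5/12) = 2.2841
Current forward F = (S − I)·e^(rT) = (96.89 − 2.2841)·e^(0.0777·10/12) = 94.6059 × 1.066892 = 100.9343
Value (long) = (F − K)·e^(−rT) = (100.9343 − 114.09) × 0.937302 = -12.3309
Value = -¥12.33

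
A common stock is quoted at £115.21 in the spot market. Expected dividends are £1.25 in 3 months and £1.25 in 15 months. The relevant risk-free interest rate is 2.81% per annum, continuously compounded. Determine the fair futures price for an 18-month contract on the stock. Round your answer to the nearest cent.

PV(dividends) I = 1.25·e^(−0.0281·3/12) + 1.25·e^(−0.0281·15/12)
I = 1.2412 + 1.2069 = 2.4481
F = (S − I)·e^(rT) = (115.21 − 2.4481) · e^(0.0281·18/12)
= 112.7619 · e^0.042150 = 112.7619 × 1.043051 = £117.62

£117.62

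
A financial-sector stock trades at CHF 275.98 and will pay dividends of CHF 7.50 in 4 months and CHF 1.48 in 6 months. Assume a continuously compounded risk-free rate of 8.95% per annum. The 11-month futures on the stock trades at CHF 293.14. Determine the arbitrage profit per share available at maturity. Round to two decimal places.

PV(dividends) I = 7.50·e^(−0.0895·4/12) + 1.48·e^(−0.0895·6/12) = 8.6948
Fair futures F* = (S − I)·e^(rT) = (275.98 − 8.6948)·e^0.082042 = 267.2852 × 1.085501 = 290.1384
Market CHF 293.14 > fair 290.1384: forward overpriced → cash-and-carry (borrow at r, buy the stock and collect the dividends, short the forward).
Profit at T = |F_mkt − F*| = |293.14 − 290.1384| = CHF 3.00 per share

CHF 3.00 per share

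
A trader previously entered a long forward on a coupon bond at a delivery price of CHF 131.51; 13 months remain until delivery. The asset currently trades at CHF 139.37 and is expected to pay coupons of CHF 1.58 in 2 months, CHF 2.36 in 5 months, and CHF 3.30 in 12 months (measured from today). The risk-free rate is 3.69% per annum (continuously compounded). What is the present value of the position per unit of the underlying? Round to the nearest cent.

PV(remaining coupons) I = 1.58·e^(−0.0369·2/12) + 2.36·e^(−0.0369·5/12) + 3.30·e^(−0.0369·12/12) = 7.0748
Current forward F = (S − I)·e^(rT) = (139.37 − 7.0748)·e^(0.0369·13/12) = 132.2952 × 1.040785 = 137.6909
Value (long) = (F − K)·e^(−rT) = (137.6909 − 131.51) × 0.960813 = 5.9387
Value = CHF 5.94

CHF 5.94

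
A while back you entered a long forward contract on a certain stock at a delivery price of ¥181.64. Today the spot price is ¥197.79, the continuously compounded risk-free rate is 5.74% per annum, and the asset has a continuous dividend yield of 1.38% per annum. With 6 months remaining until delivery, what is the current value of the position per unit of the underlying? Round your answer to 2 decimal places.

¥19.93

Current fair forward for the remaining 6 months: F = S·e^((r − q)·T), (r − q) = 0.0574 − 0.0138 = 0.0436
F = 197.79 · e^(0.0436 × 6/12) = 197.79 × 1.022039 = 202.1491
Value of long forward = (F − K)·e^(−rT) = (202.1491 − 181.64) · e^(−0.0574·6/12)
= 20.5091 × 0.971708 = 19.93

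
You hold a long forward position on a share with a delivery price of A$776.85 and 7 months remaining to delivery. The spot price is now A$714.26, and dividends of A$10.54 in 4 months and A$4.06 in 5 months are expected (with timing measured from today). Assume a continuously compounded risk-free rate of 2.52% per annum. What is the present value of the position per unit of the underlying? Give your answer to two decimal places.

PV(remaining dividends) I = 10.54·e^(−0.0252·4/12) + 4.06·e^(−0.0252·5/12) = 14.4694
Current forward F = (S − I)·e^(rT) = (714.26 − 14.4694)·e^(0.0252·7/12) = 699.7906 × 1.014809 = 710.1538
Value (long) = (F − K)·e^(−rT) = (710.1538 − 776.85) × 0.985408 = -65.7230
Value = -A$65.72

-A$65.72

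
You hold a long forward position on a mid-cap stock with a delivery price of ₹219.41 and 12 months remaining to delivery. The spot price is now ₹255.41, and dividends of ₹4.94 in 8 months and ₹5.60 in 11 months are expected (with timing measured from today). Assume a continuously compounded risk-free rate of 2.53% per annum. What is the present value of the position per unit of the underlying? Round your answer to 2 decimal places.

₹31.15

PV(remaining dividends) I = 4.94·e^(−0.0253·8/12) + 5.60·e^(−0.0253·11/12) = 10.3290
Current forward F = (S − I)·e^(rT) = (255.41 − 10.3290)·e^(0.0253·12/12) = 245.0810 × 1.025623 = 251.3607
Value (long) = (F − K)·e^(−rT) = (251.3607 − 219.41) × 0.975017 = 31.1525
Value = ₹31.15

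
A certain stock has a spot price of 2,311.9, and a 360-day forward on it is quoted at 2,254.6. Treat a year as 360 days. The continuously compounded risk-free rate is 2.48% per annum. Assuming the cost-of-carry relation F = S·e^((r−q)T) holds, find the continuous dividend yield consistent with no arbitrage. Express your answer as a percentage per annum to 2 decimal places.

From F = S·e^((r−q)T): (r − q) = ln(F/S)/T
ln(2254.6/2311.9) = ln(0.975215) = -0.025097
(r − q) = -0.025097 / (360/360) = -0.025097
q = r − ln(F/S)/T = 0.0248 + 0.025097 = 0.049897
q = 4.99%

4.99%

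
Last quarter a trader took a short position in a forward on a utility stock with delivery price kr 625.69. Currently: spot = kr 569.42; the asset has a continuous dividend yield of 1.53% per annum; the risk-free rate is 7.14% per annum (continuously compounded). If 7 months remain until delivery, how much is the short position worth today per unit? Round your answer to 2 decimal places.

Current fair forward for the remaining 7 months: F = S·e^((r − q)·T), (r − q) = 0.0714 − 0.0153 = 0.0561
F = 569.42 · e^(0.0561 × 7/12) = 569.42 × 1.033266 = 588.3623
Value of long forward = (F − K)·e^(−rT) = (588.3623 − 625.69) · e^(−0.0714·7/12)
= -37.3277 × 0.959205 = -35.80
Short position value = −(long value) = kr 35.80

kr 35.80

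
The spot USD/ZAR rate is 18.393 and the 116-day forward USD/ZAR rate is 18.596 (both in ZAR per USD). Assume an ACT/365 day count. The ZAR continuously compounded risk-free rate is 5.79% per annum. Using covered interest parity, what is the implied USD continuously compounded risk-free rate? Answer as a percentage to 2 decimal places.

2.34%

F = S·e^((r_ZAR − r_USD)T) ⇒ r_USD = r_ZAR − ln(F/S)/T
ln(18.596/18.393) = 0.010976; /(116/365) = 0.034537
r_USD = 0.0579 − 0.034537 = 0.023363
r_USD = 2.34%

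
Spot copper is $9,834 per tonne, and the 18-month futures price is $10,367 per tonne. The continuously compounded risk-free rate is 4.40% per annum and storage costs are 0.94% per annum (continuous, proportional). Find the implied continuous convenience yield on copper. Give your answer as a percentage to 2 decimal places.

1.82%

F = S·e^((r+u−y)T) ⇒ (r+u−y) = ln(F/S)/T
ln(10367/9834) = 0.052782; /T ⇒ 0.035188
y = r + u − ln(F/S)/T = 0.0440 + 0.0094 − 0.035188 = 0.018212
y = 1.82%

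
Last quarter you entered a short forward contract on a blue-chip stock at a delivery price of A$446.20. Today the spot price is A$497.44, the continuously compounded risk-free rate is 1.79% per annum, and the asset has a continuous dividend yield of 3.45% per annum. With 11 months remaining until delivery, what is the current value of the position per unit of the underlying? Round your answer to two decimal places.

-A$43.02

Current fair forward for the remaining 11 months: F = S·e^((r − q)·T), (r − q) = 0.0179 − 0.0345 = -0.0166
F = 497.44 · e^(-0.0166 × 11/12) = 497.44 × 0.984899 = 489.9282
Value of long forward = (F − K)·e^(−rT) = (489.9282 − 446.20) · e^(−0.0179·11/12)
= 43.7282 × 0.983726 = 43.02
Short position value = −(long value) = -A$43.02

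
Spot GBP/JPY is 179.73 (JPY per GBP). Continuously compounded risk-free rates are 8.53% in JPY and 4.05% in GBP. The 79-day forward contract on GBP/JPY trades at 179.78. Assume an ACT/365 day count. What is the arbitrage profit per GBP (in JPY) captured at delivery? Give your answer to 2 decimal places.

Fair forward: F* = S·e^(carry·T), with carry = (r_JPY − r_GBP) = 0.0853 − 0.0405 = 0.0448
F* = 179.73 · e^(0.0448 × 79/365) = 179.73 · e^0.009696 = 179.73 × 1.009743 = 181.4811
Market 179.78 < fair 181.4811: forward underpriced → reverse cash-and-carry (short spot, go long the forward).
At maturity, profit = |F_mkt − F*| = |179.78 − 181.4811| = 1.70 per GBP (in JPY)

1.70 per GBP (in JPY)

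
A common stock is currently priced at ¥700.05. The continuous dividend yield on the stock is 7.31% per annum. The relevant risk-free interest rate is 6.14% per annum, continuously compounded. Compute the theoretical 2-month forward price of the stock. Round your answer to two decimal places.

¥698.69

F = S·e^((r − q)T) = 700.05 · e^((0.0614 − 0.0731) × 2/12)
= 700.05 · e^-0.001950 = 700.05 × 0.998052
F = ¥698.69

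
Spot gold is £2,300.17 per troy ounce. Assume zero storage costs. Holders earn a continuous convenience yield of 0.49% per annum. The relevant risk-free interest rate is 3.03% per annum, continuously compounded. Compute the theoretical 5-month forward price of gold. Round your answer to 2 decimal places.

£2,324.64 per troy ounce

Net carry = r + u − y = 0.0303 + 0.0000 − 0.0049 = 0.0254
F = S·e^((r+u−y)T) = 2300.17 · e^(0.0254 × 5/12) = 2300.17 · e^0.01058333
= 2300.17 × 1.01063953 = £2,324.64 per troy ounce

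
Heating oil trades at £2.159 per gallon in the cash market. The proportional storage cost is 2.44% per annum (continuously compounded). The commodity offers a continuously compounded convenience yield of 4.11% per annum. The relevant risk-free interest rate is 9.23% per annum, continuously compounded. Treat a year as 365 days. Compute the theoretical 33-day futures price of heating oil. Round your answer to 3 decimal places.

Net carry = r + u − y = 0.0923 + 0.0244 − 0.0411 = 0.0756
F = S·e^((r+u−y)T) = 2.159 · e^(0.0756 × 33/365) = 2.159 · e^0.006835
= 2.159 × 1.006858 = £2.174 per gallon

£2.174 per gallon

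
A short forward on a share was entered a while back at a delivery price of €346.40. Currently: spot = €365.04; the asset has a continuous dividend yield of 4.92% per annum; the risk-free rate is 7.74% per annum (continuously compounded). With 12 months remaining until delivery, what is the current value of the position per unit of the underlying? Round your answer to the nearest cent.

Current fair forward for the remaining 12 months: F = S·e^((r − q)·T), (r − q) = 0.0774 − 0.0492 = 0.0282
F = 365.04 · e^(0.0282 × 12/12) = 365.04 × 1.028601 = 375.4805
Value of long forward = (F − K)·e^(−rT) = (375.4805 − 346.40) · e^(−0.0774·12/12)
= 29.0805 × 0.925520 = 26.91
Short position value = −(long value) = -€26.91

-€26.91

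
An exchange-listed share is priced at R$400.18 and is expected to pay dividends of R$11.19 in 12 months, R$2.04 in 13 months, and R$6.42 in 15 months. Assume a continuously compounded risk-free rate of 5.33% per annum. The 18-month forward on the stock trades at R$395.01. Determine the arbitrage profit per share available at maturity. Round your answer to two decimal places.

PV(dividends) I = 11.19·e^(−0.0533·12/12) + 2.04·e^(−0.0533·13/12) + 6.42·e^(−0.0533·15/12) = 18.5409
Fair forward F* = (S − I)·e^(rT) = (400.18 − 18.5409)·e^0.079950 = 381.6391 × 1.083233 = 413.4041
Market R$395.01 < fair 413.4041: forward underpriced → reverse cash-and-carry (short the stock, invest proceeds at r, pay the dividends, go long the forward).
Profit at T = |F_mkt − F*| = |395.01 − 413.4041| = R$18.39 per share

R$18.39 per share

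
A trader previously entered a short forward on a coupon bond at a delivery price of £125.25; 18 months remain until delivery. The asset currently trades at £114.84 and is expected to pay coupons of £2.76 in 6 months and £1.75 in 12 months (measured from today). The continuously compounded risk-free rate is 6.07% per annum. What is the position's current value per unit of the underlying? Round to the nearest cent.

PV(remaining coupons) I = 2.76·e^(−0.0607·6/12) + 1.75·e^(−0.0607·12/12) = 4.3244
Current forward F = (S − I)·e^(rT) = (114.84 − 4.3244)·e^(0.0607·18/12) = 110.5156 × 1.095324 = 121.0504
Value (long) = (F − K)·e^(−rT) = (121.0504 − 125.25) × 0.912972 = -3.8341
Short position value = −(long value) = £3.83

£3.83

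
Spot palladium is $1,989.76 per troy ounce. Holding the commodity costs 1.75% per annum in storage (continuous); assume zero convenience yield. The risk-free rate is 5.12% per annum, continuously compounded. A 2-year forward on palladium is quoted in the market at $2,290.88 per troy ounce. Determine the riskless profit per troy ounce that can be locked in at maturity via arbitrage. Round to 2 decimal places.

$8.05 per troy ounce

Fair forward: F* = S·e^(carry·T), with carry = (r + u) = 0.0512 + 0.0175 = 0.0687
F* = 1989.76 · e^(0.0687 × 2) = 1989.76 · e^0.13740000 = 1989.76 × 1.14728697 = $2282.8257
Market $2290.88 > fair $2282.8257: forward overpriced → cash-and-carry (buy spot, short the forward).
At maturity, profit = |F_mkt − F*| = |2290.88 − 2282.8257| = $8.05 per troy ounce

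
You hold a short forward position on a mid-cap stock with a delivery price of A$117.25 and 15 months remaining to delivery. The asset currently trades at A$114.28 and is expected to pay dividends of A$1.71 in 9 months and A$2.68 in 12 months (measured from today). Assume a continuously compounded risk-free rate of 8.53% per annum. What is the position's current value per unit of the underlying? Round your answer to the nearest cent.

PV(remaining dividends) I = 1.71·e^(−0.0853·9/12) + 2.68·e^(−0.0853·12/12) = 4.0649
Current forward F = (S − I)·e^(rT) = (114.28 − 4.0649)·e^(0.0853·15/12) = 110.2151 × 1.112517 = 122.6162
Value (long) = (F − K)·e^(−rT) = (122.6162 − 117.25) × 0.898863 = 4.8235
Short position value = −(long value) = -A$4.82

-A$4.82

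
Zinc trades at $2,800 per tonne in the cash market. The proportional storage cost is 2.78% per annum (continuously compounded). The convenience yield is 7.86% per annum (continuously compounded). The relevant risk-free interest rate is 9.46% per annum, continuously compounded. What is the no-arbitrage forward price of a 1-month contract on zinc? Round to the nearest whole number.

Net carry = r + u − y = 0.0946 + 0.0278 − 0.0786 = 0.0438
F = S·e^((r+u−y)T) = 2800 · e^(0.0438 × 1/12) = 2800 · e^0.003650
= 2800 × 1.003657 = $2,810 per tonne

$2,810 per tonne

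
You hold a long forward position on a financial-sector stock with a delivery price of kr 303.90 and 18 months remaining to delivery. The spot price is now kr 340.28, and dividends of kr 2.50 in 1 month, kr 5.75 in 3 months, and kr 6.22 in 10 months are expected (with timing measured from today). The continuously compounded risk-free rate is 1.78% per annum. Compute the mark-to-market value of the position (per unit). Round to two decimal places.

PV(remaining dividends) I = 2.50·e^(−0.0178·1/12) + 5.75·e^(−0.0178·3/12) + 6.22·e^(−0.0178·10/12) = 14.3492
Current forward F = (S − I)·e^(rT) = (340.28 − 14.3492)·e^(0.0178·18/12) = 325.9308 × 1.027060 = 334.7505
Value (long) = (F − K)·e^(−rT) = (334.7505 − 303.90) × 0.973653 = 30.0377
Value = kr 30.04

kr 30.04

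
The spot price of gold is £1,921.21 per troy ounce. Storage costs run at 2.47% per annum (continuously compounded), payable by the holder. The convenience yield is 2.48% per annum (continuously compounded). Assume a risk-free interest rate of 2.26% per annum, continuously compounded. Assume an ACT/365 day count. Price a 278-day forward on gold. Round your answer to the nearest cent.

Net carry = r + u − y = 0.0226 + 0.0247 − 0.0248 = 0.0225
F = S·e^((r+u−y)T) = 1921.21 · e^(0.0225 × 278/365) = 1921.21 · e^0.01713699
= 1921.21 × 1.01728467 = £1,954.42 per troy ounce

£1,954.42 per troy ounce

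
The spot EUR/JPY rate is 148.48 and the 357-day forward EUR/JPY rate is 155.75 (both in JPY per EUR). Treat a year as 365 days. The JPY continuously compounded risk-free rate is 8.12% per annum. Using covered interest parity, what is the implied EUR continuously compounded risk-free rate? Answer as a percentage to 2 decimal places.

3.23%

F = S·e^((r_JPY − r_EUR)T) ⇒ r_EUR = r_JPY − ln(F/S)/T
ln(155.75/148.48) = 0.047802; /(357/365) = 0.048873
r_EUR = 0.0812 − 0.048873 = 0.032327
r_EUR = 3.23%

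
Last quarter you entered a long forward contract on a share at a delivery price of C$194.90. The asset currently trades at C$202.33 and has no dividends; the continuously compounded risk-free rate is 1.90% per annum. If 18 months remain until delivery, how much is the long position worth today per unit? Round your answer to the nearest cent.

Current fair forward for the remaining 18 months: F = S·e^(r·T), r = 0.0190
F = 202.33 · e^(0.0190 × 18/12) = 202.33 × 1.028910 = 208.1794
Value of long forward = (F − K)·e^(−rT) = (208.1794 − 194.90) · e^(−0.0190·18/12)
= 13.2794 × 0.971902 = 12.91

C$12.91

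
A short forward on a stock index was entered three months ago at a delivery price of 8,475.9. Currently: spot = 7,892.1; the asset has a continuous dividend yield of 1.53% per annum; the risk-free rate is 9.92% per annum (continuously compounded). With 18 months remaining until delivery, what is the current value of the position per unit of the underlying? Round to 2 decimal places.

-409.00

Current fair forward for the remaining 18 months: F = S·e^((r − q)·T), (r − q) = 0.0992 − 0.0153 = 0.0839
F = 7892.1 · e^(0.0839 × 18/12) = 7892.1 × 1.13411204 = 8950.5256
Value of long forward = (F − K)·e^(−rT) = (8950.5256 − 8475.9) · e^(−0.0992·18/12)
= 474.6256 × 0.86174145 = 409.00
Short position value = −(long value) = -409.00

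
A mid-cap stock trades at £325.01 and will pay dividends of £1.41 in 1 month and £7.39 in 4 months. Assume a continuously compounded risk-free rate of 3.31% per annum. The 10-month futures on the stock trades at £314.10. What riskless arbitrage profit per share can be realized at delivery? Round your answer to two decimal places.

£11.04 per share

PV(dividends) I = 1.41·e^(−0.0331·1/12) + 7.39·e^(−0.0331·4/12) = 8.7150
Fair futures F* = (S − I)·e^(rT) = (325.01 − 8.7150)·e^0.027583 = 316.2950 × 1.027967 = 325.1408
Market £314.10 < fair 325.1408: forward underpriced → reverse cash-and-carry (short the stock, invest proceeds at r, pay the dividends, go long the forward).
Profit at T = |F_mkt − F*| = |314.10 − 325.1408| = £11.04 per share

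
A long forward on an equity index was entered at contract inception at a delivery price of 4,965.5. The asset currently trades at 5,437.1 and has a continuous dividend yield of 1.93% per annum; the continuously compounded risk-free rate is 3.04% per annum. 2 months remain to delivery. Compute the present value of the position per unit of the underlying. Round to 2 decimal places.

Current fair forward for the remaining 2 months: F = S·e^((r − q)·T), (r − q) = 0.0304 − 0.0193 = 0.0111
F = 5437.1 · e^(0.0111 × 2/12) = 5437.1 × 1.00185171 = 5447.1679
Value of long forward = (F − K)·e^(−rT) = (5447.1679 − 4965.5) · e^(−0.0304·2/12)
= 481.6679 × 0.99494615 = 479.23

479.23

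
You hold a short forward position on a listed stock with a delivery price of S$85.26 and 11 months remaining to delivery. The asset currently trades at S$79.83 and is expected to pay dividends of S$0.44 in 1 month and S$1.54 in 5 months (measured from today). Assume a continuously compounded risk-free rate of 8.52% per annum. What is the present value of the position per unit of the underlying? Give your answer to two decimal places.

PV(remaining dividends) I = 0.44·e^(−0.0852·1/12) + 1.54·e^(−0.0852·5/12) = 1.9232
Current forward F = (S − I)·e^(rT) = (79.83 − 1.9232)·e^(0.0852·11/12) = 77.9068 × 1.081231 = 84.2352
Value (long) = (F − K)·e^(−rT) = (84.2352 − 85.26) × 0.924872 = -0.9478
Short position value = −(long value) = S$0.95

S$0.95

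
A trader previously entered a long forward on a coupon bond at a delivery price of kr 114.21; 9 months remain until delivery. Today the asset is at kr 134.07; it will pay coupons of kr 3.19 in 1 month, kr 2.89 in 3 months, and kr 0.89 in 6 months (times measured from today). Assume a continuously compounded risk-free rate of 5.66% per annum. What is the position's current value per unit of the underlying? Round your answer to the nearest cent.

kr 17.72

PV(remaining coupons) I = 3.19·e^(−0.0566·1/12) + 2.89·e^(−0.0566·3/12) + 0.89·e^(−0.0566·6/12) = 6.8895
Current forward F = (S − I)·e^(rT) = (134.07 − 6.8895)·e^(0.0566·9/12) = 127.1805 × 1.043364 = 132.6956
Value (long) = (F − K)·e^(−rT) = (132.6956 − 114.21) × 0.958438 = 17.7173
Value = kr 17.72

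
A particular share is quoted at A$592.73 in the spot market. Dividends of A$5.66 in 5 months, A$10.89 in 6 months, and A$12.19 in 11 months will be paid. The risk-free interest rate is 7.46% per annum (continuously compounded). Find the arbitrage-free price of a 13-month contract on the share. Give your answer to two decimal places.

PV(dividends) I = 5.66·e^(−0.0746·5/12) + 10.89·e^(−0.0746·6/12) + 12.19·e^(−0.0746·11/12)
I = 5.4868 + 10.4913 + 11.3843 = 27.3624
F = (S − I)·e^(rT) = (592.73 − 27.3624) · e^(0.0746·13/12)
= 565.3676 · e^0.080817 = 565.3676 × 1.084172 = A$612.96

A$612.96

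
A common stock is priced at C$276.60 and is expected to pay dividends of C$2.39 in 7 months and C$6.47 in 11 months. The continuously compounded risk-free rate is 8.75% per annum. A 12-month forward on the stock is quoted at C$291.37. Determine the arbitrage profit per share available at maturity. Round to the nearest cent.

PV(dividends) I = 2.39·e^(−0.0875·7/12) + 6.47·e^(−0.0875·11/12) = 8.2424
Fair forward F* = (S − I)·e^(rT) = (276.60 − 8.2424)·e^0.087500 = 268.3576 × 1.091442 = 292.8968
Market C$291.37 < fair 292.8968: forward underpriced → reverse cash-and-carry (short the stock, invest proceeds at r, pay the dividends, go long the forward).
Profit at T = |F_mkt − F*| = |291.37 − 292.8968| = C$1.53 per share

C$1.53 per share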